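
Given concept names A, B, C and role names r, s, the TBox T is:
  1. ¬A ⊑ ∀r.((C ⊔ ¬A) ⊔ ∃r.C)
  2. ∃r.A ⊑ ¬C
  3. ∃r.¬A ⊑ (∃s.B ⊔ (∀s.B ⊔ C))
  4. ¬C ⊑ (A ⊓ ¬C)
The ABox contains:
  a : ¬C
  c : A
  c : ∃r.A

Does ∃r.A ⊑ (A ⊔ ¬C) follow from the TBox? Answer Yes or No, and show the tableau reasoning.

1. ∃r.A ⊑ (A ⊔ ¬C)  ⇔  (∃r.A ⊓ (¬A ⊓ C)) unsat w.r.t. T
   all branches close; clash {C, ¬C} at x₀
2. Hence ∃r.A ⊑ (A ⊔ ¬C): entailed.

Yes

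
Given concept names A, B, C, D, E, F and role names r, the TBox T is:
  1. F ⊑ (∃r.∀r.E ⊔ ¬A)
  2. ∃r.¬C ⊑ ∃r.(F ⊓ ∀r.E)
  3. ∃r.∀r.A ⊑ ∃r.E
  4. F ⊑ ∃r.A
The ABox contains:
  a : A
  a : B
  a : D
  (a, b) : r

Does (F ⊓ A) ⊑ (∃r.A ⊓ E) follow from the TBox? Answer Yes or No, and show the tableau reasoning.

1. (F ⊓ A) ⊑ (∃r.A ⊓ E)  ⇔  ((F ⊓ A) ⊓ (∀r.¬A ⊔ ¬E)) unsat w.r.t. T
   apply at x₀: F⊑(∃r.∀r.E ⊔ ¬A); F⊑∃r.A
   open: L(x₀) ⊇ {A, F, ¬E, ∀r.C, ∀r.∃r.¬A, …} (+ ∃-successors)
2. Hence (F ⊓ A) ⊑ (∃r.A ⊓ E): not entailed.

No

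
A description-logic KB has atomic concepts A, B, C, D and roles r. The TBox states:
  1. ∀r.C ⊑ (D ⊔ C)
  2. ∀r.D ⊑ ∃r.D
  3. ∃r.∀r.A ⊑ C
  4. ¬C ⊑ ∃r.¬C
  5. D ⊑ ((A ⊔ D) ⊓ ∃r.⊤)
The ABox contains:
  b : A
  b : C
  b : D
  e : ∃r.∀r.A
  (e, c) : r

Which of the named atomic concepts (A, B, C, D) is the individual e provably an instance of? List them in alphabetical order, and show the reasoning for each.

1. e : A?  L(e) = {∃r.∀r.A} ∪ {¬A}
   apply at e: ∃r.∀r.A⊑C
   open: L(e) ⊇ {C, ¬A, ¬D, ∃r.¬C, ∃r.¬D, …} (+ ∃-successors) — e ∉ A possible
2. e : B?  L(e) = {∃r.∀r.A} ∪ {¬B}
   apply at e: ∃r.∀r.A⊑C
   open: L(e) ⊇ {C, ¬B, ¬D, ∃r.¬C, ∃r.¬D, …} (+ ∃-successors) — e ∉ B possible
3. e : C?  L(e) = {∃r.∀r.A} ∪ {¬C}
   clash {C, ¬C} at e — e ∈ C
4. e : D?  L(e) = {∃r.∀r.A} ∪ {¬D}
   apply at e: ∃r.∀r.A⊑C
   open: L(e) ⊇ {C, ¬D, ∃r.¬C, ∃r.¬D, ∃r.∀r.A} (+ ∃-successors) — e ∉ D possible
5. Entailed for e: {C}

{C}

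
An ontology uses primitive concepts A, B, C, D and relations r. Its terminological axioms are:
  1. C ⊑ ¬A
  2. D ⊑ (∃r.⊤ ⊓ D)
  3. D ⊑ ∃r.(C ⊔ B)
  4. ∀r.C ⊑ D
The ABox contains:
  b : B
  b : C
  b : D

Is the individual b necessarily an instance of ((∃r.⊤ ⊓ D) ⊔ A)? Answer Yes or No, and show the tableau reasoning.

1. b : ((∃r.⊤ ⊓ D) ⊔ A)?  L(b) = {B, C, D} ∪ {((∀r.⊥ ⊔ ¬D) ⊓ ¬A)}
   clash {D, ¬D} at b — b ∈ ((∃r.⊤ ⊓ D) ⊔ A)
2. Hence b : ((∃r.⊤ ⊓ D) ⊔ A): entailed.

Yes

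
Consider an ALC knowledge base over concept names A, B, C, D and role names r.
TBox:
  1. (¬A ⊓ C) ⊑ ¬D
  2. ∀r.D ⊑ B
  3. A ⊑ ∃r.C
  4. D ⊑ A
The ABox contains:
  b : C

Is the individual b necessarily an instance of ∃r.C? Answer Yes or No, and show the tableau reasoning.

No

1. b : ∃r.C?  L(b) = {C} ∪ {∀r.¬C}
   open: L(b) ⊇ {C, ¬A, ¬D, ∀r.¬C, ∃r.¬D} (+ ∃-successors) — b ∉ ∃r.C possible
2. Hence b : ∃r.C: not entailed.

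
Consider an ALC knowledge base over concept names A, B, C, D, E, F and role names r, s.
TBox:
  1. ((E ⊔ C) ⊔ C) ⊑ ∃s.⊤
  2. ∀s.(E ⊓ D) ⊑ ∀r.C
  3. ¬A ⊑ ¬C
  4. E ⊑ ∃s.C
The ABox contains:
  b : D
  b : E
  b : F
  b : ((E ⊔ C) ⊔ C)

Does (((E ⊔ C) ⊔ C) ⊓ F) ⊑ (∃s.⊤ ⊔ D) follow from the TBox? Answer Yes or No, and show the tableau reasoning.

Yes

1. (((E ⊔ C) ⊔ C) ⊓ F) ⊑ (∃s.⊤ ⊔ D)  ⇔  ((((E ⊔ C) ⊔ C) ⊓ F) ⊓ (∀s.⊥ ⊓ ¬D)) unsat w.r.t. T
   all branches close; clash {C, ¬C} at x₀
2. Hence (((E ⊔ C) ⊔ C) ⊓ F) ⊑ (∃s.⊤ ⊔ D): entailed.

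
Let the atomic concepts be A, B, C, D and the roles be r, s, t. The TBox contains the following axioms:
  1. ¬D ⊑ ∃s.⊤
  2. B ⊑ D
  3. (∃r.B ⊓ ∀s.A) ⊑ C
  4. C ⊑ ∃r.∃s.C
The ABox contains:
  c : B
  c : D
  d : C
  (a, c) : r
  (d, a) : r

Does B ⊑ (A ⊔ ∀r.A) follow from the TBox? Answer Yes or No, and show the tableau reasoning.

No

1. B ⊑ (A ⊔ ∀r.A)  ⇔  (B ⊓ (¬A ⊓ ∃r.¬A)) unsat w.r.t. T
   apply at x₀: B⊑D
   open: L(x₀) ⊇ {B, D, ¬A, ¬C, ∀r.¬B, …} (+ ∃-successors)
2. Hence B ⊑ (A ⊔ ∀r.A): not entailed.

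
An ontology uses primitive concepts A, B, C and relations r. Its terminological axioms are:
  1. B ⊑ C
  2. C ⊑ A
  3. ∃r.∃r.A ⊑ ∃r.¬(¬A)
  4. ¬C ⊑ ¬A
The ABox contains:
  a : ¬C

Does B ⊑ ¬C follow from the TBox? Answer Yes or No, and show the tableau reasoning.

1. B ⊑ ¬C  ⇔  (B ⊓ C) unsat w.r.t. T
   apply at x₀: C⊑A
   open: L(x₀) ⊇ {A, B, C, ∀r.∀r.¬A}
2. Hence B ⊑ ¬C: not entailed.

No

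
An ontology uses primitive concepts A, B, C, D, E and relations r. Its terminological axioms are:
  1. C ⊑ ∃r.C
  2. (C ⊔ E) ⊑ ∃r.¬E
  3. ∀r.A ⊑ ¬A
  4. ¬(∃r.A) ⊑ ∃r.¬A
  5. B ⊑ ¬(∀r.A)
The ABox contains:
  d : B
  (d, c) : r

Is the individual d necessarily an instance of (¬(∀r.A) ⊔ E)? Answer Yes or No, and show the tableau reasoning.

1. d : (¬(∀r.A) ⊔ E)?  L(d) = {B} ∪ {(∀r.A ⊓ ¬E)}
   clash {A, ¬A} at an ∃-successor — d ∈ (¬(∀r.A) ⊔ E)
2. Hence d : (¬(∀r.A) ⊔ E): entailed.

Yes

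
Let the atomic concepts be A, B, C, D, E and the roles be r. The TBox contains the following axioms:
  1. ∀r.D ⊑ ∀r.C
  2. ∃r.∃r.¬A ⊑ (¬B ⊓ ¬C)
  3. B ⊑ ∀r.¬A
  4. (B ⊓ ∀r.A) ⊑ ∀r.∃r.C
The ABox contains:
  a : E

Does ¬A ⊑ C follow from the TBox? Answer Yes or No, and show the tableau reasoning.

1. ¬A ⊑ C  ⇔  (¬A ⊓ ¬C) unsat w.r.t. T
   open: L(x₀) ⊇ {¬A, ¬B, ¬C, ∀r.∀r.A, ∃r.¬D} (+ ∃-successors)
2. Hence ¬A ⊑ C: not entailed.

No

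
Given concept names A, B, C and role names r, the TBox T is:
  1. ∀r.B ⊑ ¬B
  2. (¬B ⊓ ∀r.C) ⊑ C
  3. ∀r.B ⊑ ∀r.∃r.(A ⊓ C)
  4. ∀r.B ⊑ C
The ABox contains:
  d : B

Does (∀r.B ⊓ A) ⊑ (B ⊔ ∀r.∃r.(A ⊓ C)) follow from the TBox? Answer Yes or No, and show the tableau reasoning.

Yes

1. (∀r.B ⊓ A) ⊑ (B ⊔ ∀r.∃r.(A ⊓ C))  ⇔  ((∀r.B ⊓ A) ⊓ (¬B ⊓ ∃r.∀r.(¬A ⊔ ¬C))) unsat w.r.t. T
   all branches close; clash {B, ¬B} at an ∃-successor
2. Hence (∀r.B ⊓ A) ⊑ (B ⊔ ∀r.∃r.(A ⊓ C)): entailed.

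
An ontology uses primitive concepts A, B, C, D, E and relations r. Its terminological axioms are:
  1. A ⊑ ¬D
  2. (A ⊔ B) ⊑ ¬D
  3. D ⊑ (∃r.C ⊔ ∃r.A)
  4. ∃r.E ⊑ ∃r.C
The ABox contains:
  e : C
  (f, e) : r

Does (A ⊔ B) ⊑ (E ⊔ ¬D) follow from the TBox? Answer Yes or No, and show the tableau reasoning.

1. (A ⊔ B) ⊑ (E ⊔ ¬D)  ⇔  ((A ⊔ B) ⊓ (¬E ⊓ D)) unsat w.r.t. T
   all branches close; clash {D, ¬D} at x₀
2. Hence (A ⊔ B) ⊑ (E ⊔ ¬D): entailed.

Yes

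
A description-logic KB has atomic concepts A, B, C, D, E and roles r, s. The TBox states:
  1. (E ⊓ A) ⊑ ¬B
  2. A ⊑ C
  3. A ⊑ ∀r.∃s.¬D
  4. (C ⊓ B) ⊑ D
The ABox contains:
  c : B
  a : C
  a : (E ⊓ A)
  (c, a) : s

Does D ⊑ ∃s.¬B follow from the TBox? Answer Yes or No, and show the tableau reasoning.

No

1. D ⊑ ∃s.¬B  ⇔  (D ⊓ ∀s.B) unsat w.r.t. T
   open: L(x₀) ⊇ {D, ¬A, ∀s.B}
2. Hence D ⊑ ∃s.¬B: not entailed.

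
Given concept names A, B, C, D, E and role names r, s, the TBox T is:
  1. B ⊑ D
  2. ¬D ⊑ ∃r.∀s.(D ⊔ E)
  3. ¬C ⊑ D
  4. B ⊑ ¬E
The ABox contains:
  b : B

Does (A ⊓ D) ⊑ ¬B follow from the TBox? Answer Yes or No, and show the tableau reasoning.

1. (A ⊓ D) ⊑ ¬B  ⇔  ((A ⊓ D) ⊓ B) unsat w.r.t. T
   apply at x₀: B⊑¬E
   open: L(x₀) ⊇ {A, B, D, ¬E}
2. Hence (A ⊓ D) ⊑ ¬B: not entailed.

No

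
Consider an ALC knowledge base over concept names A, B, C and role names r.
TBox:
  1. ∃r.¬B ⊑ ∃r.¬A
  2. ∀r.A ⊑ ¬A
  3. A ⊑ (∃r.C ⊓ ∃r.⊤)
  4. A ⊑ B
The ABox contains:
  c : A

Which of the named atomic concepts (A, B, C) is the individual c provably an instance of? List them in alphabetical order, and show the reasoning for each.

1. c : A?  L(c) = {A} ∪ {¬A}
   clash {A, ¬A} at c — c ∈ A
2. c : B?  L(c) = {A} ∪ {¬B}
   clash {B, ¬B} at c — c ∈ B
3. c : C?  L(c) = {A} ∪ {¬C}
   apply at c: A⊑(∃r.C ⊓ ∃r.⊤); A⊑B
   open: L(c) ⊇ {A, B, ¬C, ∀r.B, ∃r.C, …} (+ ∃-successors) — c ∉ C possible
4. Entailed for c: {A, B}

{A, B}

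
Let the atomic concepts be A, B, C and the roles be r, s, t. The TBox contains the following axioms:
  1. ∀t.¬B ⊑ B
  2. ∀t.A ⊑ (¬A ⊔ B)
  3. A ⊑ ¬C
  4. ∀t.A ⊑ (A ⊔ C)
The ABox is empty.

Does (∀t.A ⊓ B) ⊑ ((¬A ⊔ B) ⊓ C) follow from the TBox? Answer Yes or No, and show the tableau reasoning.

1. (∀t.A ⊓ B) ⊑ ((¬A ⊔ B) ⊓ C)  ⇔  ((∀t.A ⊓ B) ⊓ ((A ⊓ ¬B) ⊔ ¬C)) unsat w.r.t. T
   apply at x₀: ∀t.A⊑(¬A ⊔ B); ∀t.A⊑(A ⊔ C)
   open: L(x₀) ⊇ {A, B, ¬C, ∀t.A}
2. Hence (∀t.A ⊓ B) ⊑ ((¬A ⊔ B) ⊓ C): not entailed.

No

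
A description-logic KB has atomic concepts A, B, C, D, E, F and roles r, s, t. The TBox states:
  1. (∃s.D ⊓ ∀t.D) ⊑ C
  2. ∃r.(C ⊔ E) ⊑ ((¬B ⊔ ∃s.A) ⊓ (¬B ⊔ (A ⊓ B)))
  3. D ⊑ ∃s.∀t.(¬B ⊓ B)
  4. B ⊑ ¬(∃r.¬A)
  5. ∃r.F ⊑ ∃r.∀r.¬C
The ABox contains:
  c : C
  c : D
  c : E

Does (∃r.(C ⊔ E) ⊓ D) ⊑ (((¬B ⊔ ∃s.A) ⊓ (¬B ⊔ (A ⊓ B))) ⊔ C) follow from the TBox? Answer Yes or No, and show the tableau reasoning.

1. (∃r.(C ⊔ E) ⊓ D) ⊑ (((¬B ⊔ ∃s.A) ⊓ (¬B ⊔ (A ⊓ B))) ⊔ C)  ⇔  ((∃r.(C ⊔ E) ⊓ D) ⊓ (((B ⊓ ∀s.¬A) ⊔ (B ⊓ (¬A ⊔ ¬B))) ⊓ ¬C)) unsat w.r.t. T
   all branches close; clash {B, ¬B} at x₀
2. Hence (∃r.(C ⊔ E) ⊓ D) ⊑ (((¬B ⊔ ∃s.A) ⊓ (¬B ⊔ (A ⊓ B))) ⊔ C): entailed.

Yes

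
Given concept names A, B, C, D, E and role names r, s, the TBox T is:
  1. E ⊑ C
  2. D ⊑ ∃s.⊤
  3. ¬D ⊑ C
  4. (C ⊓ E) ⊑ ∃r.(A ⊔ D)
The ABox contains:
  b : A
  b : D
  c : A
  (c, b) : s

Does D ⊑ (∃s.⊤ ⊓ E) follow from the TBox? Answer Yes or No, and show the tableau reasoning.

1. D ⊑ (∃s.⊤ ⊓ E)  ⇔  (D ⊓ (∀s.⊥ ⊔ ¬E)) unsat w.r.t. T
   apply at x₀: D⊑∃s.⊤
   open: L(x₀) ⊇ {D, ¬E, ∃s.⊤} (+ ∃-successors)
2. Hence D ⊑ (∃s.⊤ ⊓ E): not entailed.

No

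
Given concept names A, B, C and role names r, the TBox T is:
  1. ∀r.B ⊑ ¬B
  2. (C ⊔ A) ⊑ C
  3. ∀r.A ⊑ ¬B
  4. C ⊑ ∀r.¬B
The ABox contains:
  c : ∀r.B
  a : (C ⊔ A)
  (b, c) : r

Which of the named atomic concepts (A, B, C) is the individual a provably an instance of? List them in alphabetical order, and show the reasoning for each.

1. a : A?  L(a) = {(C ⊔ A)} ∪ {¬A}
   apply at a: (C ⊔ A)⊑C
   open: L(a) ⊇ {C, ¬A, ∀r.¬B, ∃r.¬A, ∃r.¬B} (+ ∃-successors) — a ∉ A possible
2. a : B?  L(a) = {(C ⊔ A)} ∪ {¬B}
   apply at a: (C ⊔ A)⊑C
   open: L(a) ⊇ {C, ¬B, ∀r.¬B} — a ∉ B possible
3. a : C?  L(a) = {(C ⊔ A)} ∪ {¬C}
   clash {C, ¬C} at a — a ∈ C
4. Entailed for a: {C}

{C}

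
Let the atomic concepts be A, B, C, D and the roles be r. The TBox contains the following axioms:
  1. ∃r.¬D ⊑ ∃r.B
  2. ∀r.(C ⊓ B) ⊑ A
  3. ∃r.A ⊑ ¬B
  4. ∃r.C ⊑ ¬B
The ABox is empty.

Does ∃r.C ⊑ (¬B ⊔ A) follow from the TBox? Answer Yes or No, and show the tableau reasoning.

1. ∃r.C ⊑ (¬B ⊔ A)  ⇔  (∃r.C ⊓ (B ⊓ ¬A)) unsat w.r.t. T
   all branches close; clash {B, ¬B} at x₀
2. Hence ∃r.C ⊑ (¬B ⊔ A): entailed.

Yes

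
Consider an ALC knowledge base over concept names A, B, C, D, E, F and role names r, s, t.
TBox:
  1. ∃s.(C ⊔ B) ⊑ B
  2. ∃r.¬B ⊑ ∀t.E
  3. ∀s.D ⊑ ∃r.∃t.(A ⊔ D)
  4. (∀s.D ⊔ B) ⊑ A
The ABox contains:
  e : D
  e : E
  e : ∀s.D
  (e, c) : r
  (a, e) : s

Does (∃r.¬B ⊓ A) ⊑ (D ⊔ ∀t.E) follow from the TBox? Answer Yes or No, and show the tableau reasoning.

Yes

1. (∃r.¬B ⊓ A) ⊑ (D ⊔ ∀t.E)  ⇔  ((∃r.¬B ⊓ A) ⊓ (¬D ⊓ ∃t.¬E)) unsat w.r.t. T
   all branches close; clash {E, ¬E} at an ∃-successor
2. Hence (∃r.¬B ⊓ A) ⊑ (D ⊔ ∀t.E): entailed.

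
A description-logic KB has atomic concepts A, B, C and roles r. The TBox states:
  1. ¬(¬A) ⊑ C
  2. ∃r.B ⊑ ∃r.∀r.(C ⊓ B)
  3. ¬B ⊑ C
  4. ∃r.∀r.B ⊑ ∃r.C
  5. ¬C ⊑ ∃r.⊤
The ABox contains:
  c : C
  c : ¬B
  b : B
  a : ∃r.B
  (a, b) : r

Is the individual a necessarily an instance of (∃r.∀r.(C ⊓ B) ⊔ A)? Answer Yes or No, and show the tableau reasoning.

Yes

1. a : (∃r.∀r.(C ⊓ B) ⊔ A)?  L(a) = {∃r.B} ∪ {(∀r.∃r.(¬C ⊔ ¬B) ⊓ ¬A)}
   clash {B, ¬B} at an ∃-successor — a ∈ (∃r.∀r.(C ⊓ B) ⊔ A)
2. Hence a : (∃r.∀r.(C ⊓ B) ⊔ A): entailed.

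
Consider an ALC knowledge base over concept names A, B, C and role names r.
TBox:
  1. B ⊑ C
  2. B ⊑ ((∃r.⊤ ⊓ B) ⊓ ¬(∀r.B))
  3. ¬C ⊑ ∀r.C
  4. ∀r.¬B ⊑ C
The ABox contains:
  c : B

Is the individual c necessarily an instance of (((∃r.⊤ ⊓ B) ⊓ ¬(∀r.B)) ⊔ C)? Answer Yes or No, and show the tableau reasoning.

1. c : (((∃r.⊤ ⊓ B) ⊓ ¬(∀r.B)) ⊔ C)?  L(c) = {B} ∪ {(((∀r.⊥ ⊔ ¬B) ⊔ ∀r.B) ⊓ ¬C)}
   clash {C, ¬C} at c — c ∈ (((∃r.⊤ ⊓ B) ⊓ ¬(∀r.B)) ⊔ C)
2. Hence c : (((∃r.⊤ ⊓ B) ⊓ ¬(∀r.B)) ⊔ C): entailed.

Yes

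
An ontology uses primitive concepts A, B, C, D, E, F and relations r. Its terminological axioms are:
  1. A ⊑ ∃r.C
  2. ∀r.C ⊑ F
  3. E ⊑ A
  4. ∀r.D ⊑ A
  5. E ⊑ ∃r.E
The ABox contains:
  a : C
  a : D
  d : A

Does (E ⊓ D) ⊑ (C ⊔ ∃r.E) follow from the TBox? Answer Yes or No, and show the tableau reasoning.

1. (E ⊓ D) ⊑ (C ⊔ ∃r.E)  ⇔  ((E ⊓ D) ⊓ (¬C ⊓ ∀r.¬E)) unsat w.r.t. T
   all branches close; clash {E, ¬E} at an ∃-successor
2. Hence (E ⊓ D) ⊑ (C ⊔ ∃r.E): entailed.

Yes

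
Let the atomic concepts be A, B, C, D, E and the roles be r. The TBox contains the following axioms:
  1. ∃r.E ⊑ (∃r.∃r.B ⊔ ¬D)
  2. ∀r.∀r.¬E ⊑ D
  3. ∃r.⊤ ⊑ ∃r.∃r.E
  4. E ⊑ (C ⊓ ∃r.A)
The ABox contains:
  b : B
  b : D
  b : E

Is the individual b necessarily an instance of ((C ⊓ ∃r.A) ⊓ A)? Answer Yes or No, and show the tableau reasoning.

No

1. b : ((C ⊓ ∃r.A) ⊓ A)?  L(b) = {B, D, E} ∪ {((¬C ⊔ ∀r.¬A) ⊔ ¬A)}
   apply at b: E⊑(C ⊓ ∃r.A)
   open: L(b) ⊇ {B, C, D, E, ¬A, …} (+ ∃-successors) — b ∉ ((C ⊓ ∃r.A) ⊓ A) possible
2. Hence b : ((C ⊓ ∃r.A) ⊓ A): not entailed.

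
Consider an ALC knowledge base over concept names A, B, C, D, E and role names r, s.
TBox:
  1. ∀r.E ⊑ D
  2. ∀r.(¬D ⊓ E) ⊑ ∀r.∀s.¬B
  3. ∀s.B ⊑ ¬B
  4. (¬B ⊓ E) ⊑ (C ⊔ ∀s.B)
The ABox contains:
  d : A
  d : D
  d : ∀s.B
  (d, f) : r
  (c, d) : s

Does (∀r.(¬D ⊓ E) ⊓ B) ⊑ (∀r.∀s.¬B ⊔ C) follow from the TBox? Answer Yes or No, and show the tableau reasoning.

Yes

1. (∀r.(¬D ⊓ E) ⊓ B) ⊑ (∀r.∀s.¬B ⊔ C)  ⇔  ((∀r.(¬D ⊓ E) ⊓ B) ⊓ (∃r.∃s.B ⊓ ¬C)) unsat w.r.t. T
   all branches close; clash {B, ¬B} at x₀
2. Hence (∀r.(¬D ⊓ E) ⊓ B) ⊑ (∀r.∀s.¬B ⊔ C): entailed.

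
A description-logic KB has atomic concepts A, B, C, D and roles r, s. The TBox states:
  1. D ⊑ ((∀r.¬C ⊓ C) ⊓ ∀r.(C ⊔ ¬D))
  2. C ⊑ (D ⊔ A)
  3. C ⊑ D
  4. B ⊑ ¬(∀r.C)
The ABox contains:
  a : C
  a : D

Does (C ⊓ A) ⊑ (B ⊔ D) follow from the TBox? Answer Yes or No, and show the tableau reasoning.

Yes

1. (C ⊓ A) ⊑ (B ⊔ D)  ⇔  ((C ⊓ A) ⊓ (¬B ⊓ ¬D)) unsat w.r.t. T
   all branches close; clash {D, ¬D} at x₀
2. Hence (C ⊓ A) ⊑ (B ⊔ D): entailed.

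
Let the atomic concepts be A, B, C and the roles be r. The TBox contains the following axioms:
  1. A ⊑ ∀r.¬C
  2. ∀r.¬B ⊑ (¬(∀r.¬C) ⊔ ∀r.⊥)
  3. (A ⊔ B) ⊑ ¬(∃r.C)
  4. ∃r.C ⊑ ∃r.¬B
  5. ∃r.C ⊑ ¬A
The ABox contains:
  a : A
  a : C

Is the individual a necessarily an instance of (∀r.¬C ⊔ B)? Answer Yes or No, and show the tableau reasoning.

Yes

1. a : (∀r.¬C ⊔ B)?  L(a) = {A, C} ∪ {(∃r.C ⊓ ¬B)}
   clash {C, ¬C} at an ∃-successor — a ∈ (∀r.¬C ⊔ B)
2. Hence a : (∀r.¬C ⊔ B): entailed.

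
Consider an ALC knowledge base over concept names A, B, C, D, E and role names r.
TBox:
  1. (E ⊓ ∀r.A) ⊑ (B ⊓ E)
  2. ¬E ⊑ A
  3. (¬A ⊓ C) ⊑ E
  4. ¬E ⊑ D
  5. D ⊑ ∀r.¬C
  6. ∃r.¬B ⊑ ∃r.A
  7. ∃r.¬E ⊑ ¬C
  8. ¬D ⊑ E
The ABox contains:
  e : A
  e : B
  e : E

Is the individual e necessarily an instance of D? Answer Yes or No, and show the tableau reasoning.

No

1. e : D?  L(e) = {A, B, E} ∪ {¬D}
   open: L(e) ⊇ {A, B, E, ¬D, ∀r.B, …} (+ ∃-successors) — e ∉ D possible
2. Hence e : D: not entailed.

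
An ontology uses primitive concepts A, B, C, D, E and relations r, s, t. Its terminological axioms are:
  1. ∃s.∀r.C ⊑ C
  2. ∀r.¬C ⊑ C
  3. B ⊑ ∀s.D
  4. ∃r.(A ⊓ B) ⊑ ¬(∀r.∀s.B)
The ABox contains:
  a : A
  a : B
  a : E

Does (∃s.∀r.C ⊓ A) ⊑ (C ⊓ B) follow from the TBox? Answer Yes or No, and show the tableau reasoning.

No

1. (∃s.∀r.C ⊓ A) ⊑ (C ⊓ B)  ⇔  ((∃s.∀r.C ⊓ A) ⊓ (¬C ⊔ ¬B)) unsat w.r.t. T
   apply at x₀: ∃s.∀r.C⊑C
   open: L(x₀) ⊇ {A, C, ¬B, ∀r.(¬A ⊔ ¬B), ∃r.C, …} (+ ∃-successors)
2. Hence (∃s.∀r.C ⊓ A) ⊑ (C ⊓ B): not entailed.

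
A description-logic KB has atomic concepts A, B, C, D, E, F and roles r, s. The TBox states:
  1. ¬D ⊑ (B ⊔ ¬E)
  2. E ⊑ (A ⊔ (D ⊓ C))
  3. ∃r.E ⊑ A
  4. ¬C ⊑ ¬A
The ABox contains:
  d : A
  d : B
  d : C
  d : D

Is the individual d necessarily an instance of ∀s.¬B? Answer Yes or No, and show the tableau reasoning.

No

1. d : ∀s.¬B?  L(d) = {A, B, C, D} ∪ {∃s.B}
   open: L(d) ⊇ {A, B, C, D, ¬E, …} (+ ∃-successors) — d ∉ ∀s.¬B possible
2. Hence d : ∀s.¬B: not entailed.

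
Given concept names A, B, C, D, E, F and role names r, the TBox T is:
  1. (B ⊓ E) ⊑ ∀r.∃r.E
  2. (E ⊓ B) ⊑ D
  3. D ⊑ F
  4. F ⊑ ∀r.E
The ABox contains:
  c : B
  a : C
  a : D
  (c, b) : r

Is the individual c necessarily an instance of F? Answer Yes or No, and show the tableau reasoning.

1. c : F?  L(c) = {B} ∪ {¬F}
   open: L(c) ⊇ {B, ¬D, ¬E, ¬F} — c ∉ F possible
2. Hence c : F: not entailed.

No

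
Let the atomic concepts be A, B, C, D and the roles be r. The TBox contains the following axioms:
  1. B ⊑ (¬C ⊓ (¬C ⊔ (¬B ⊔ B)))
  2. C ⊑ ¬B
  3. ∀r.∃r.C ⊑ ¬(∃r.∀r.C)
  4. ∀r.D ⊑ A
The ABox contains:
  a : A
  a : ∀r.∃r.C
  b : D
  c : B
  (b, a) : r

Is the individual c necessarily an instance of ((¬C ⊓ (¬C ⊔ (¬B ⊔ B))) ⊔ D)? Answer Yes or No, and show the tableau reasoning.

1. c : ((¬C ⊓ (¬C ⊔ (¬B ⊔ B))) ⊔ D)?  L(c) = {B} ∪ {((C ⊔ (C ⊓ (B ⊓ ¬B))) ⊓ ¬D)}
   clash {B, ¬B} at c — c ∈ ((¬C ⊓ (¬C ⊔ (¬B ⊔ B))) ⊔ D)
2. Hence c : ((¬C ⊓ (¬C ⊔ (¬B ⊔ B))) ⊔ D): entailed.

Yes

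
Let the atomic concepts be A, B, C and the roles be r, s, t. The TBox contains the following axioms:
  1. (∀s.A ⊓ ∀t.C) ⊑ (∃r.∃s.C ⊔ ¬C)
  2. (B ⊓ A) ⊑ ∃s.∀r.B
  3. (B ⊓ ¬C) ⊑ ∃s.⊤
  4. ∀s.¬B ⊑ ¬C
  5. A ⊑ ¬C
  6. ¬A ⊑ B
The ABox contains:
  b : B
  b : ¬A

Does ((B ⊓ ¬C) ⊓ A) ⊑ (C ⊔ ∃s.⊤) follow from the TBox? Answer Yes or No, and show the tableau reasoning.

1. ((B ⊓ ¬C) ⊓ A) ⊑ (C ⊔ ∃s.⊤)  ⇔  (((B ⊓ ¬C) ⊓ A) ⊓ (¬C ⊓ ∀s.⊥)) unsat w.r.t. T
   all branches close; clash ⊥ at an ∃-successor
2. Hence ((B ⊓ ¬C) ⊓ A) ⊑ (C ⊔ ∃s.⊤): entailed.

Yes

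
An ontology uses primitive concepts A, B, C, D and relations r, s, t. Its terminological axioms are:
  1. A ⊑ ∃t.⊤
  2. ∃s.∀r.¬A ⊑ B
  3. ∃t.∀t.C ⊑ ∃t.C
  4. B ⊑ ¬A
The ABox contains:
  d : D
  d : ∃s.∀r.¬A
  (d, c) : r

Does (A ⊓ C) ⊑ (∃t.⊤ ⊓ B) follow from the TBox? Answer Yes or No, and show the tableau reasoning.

No

1. (A ⊓ C) ⊑ (∃t.⊤ ⊓ B)  ⇔  ((A ⊓ C) ⊓ (∀t.⊥ ⊔ ¬B)) unsat w.r.t. T
   apply at x₀: A⊑∃t.⊤
   open: L(x₀) ⊇ {A, C, ¬B, ∀s.∃r.A, ∀t.∃t.¬C, …} (+ ∃-successors)
2. Hence (A ⊓ C) ⊑ (∃t.⊤ ⊓ B): not entailed.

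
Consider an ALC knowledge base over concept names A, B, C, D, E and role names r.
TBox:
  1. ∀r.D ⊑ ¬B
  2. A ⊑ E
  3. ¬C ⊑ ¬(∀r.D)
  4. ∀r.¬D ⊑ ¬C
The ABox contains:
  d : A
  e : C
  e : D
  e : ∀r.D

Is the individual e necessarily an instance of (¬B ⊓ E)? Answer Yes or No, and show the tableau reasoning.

1. e : (¬B ⊓ E)?  L(e) = {C, D, ∀r.D} ∪ {(B ⊔ ¬E)}
   apply at e: ∀r.D⊑¬B
   open: L(e) ⊇ {C, D, ¬A, ¬B, ¬E, …} (+ ∃-successors) — e ∉ (¬B ⊓ E) possible
2. Hence e : (¬B ⊓ E): not entailed.

No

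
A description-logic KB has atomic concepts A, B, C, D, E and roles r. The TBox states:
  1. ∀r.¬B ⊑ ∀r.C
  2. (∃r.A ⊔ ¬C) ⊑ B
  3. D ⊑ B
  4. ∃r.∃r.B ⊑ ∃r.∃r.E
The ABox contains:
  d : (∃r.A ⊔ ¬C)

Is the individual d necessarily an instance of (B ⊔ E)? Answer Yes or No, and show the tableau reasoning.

1. d : (B ⊔ E)?  L(d) = {(∃r.A ⊔ ¬C)} ∪ {(¬B ⊓ ¬E)}
   clash {B, ¬B} at d — d ∈ (B ⊔ E)
2. Hence d : (B ⊔ E): entailed.

Yes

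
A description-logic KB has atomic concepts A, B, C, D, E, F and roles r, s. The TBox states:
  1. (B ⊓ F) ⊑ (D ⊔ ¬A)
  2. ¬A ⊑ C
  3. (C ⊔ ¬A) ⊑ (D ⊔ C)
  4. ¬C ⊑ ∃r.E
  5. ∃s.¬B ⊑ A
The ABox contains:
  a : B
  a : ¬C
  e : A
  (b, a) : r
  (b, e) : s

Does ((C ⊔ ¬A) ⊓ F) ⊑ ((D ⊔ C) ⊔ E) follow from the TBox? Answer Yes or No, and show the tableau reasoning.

Yes

1. ((C ⊔ ¬A) ⊓ F) ⊑ ((D ⊔ C) ⊔ E)  ⇔  (((C ⊔ ¬A) ⊓ F) ⊓ ((¬D ⊓ ¬C) ⊓ ¬E)) unsat w.r.t. T
   all branches close; clash {C, ¬C} at x₀
2. Hence ((C ⊔ ¬A) ⊓ F) ⊑ ((D ⊔ C) ⊔ E): entailed.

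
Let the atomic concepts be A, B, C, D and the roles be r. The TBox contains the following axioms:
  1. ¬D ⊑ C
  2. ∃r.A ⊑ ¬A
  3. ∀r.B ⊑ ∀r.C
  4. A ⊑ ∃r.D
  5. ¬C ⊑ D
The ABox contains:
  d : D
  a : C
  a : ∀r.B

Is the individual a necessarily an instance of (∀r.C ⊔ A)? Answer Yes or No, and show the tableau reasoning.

1. a : (∀r.C ⊔ A)?  L(a) = {C, ∀r.B} ∪ {(∃r.¬C ⊓ ¬A)}
   clash {C, ¬C} at an ∃-successor — a ∈ (∀r.C ⊔ A)
2. Hence a : (∀r.C ⊔ A): entailed.

Yes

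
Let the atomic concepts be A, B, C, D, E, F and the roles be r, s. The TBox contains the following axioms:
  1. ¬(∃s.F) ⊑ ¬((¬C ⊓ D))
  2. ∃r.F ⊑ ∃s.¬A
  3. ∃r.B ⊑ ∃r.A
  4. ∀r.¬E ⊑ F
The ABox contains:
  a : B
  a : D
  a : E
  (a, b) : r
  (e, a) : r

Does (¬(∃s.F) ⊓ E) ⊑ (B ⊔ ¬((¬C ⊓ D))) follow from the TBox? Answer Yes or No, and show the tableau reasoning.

1. (¬(∃s.F) ⊓ E) ⊑ (B ⊔ ¬((¬C ⊓ D)))  ⇔  ((∀s.¬F ⊓ E) ⊓ (¬B ⊓ (¬C ⊓ D))) unsat w.r.t. T
   all branches close; clash {D, ¬D} at x₀
2. Hence (¬(∃s.F) ⊓ E) ⊑ (B ⊔ ¬((¬C ⊓ D))): entailed.

Yes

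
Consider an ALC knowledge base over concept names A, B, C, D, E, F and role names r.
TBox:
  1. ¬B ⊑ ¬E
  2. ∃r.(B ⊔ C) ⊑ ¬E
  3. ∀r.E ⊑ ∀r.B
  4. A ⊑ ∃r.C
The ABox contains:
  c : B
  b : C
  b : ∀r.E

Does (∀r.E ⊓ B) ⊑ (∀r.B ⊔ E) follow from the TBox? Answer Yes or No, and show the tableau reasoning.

Yes

1. (∀r.E ⊓ B) ⊑ (∀r.B ⊔ E)  ⇔  ((∀r.E ⊓ B) ⊓ (∃r.¬B ⊓ ¬E)) unsat w.r.t. T
   all branches close; clash {B, ¬B} at an ∃-successor
2. Hence (∀r.E ⊓ B) ⊑ (∀r.B ⊔ E): entailed.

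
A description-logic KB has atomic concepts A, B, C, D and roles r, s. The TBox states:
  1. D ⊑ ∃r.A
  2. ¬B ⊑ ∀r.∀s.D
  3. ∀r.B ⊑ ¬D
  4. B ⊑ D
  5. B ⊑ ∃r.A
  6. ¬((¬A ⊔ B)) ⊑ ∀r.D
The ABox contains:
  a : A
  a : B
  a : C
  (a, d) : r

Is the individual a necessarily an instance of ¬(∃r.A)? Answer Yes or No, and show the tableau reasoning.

No

1. a : ¬(∃r.A)?  L(a) = {A, B, C} ∪ {∃r.A}
   apply at a: B⊑D
   open: L(a) ⊇ {A, B, C, D, ∃r.A, …} (+ ∃-successors) — a ∉ ¬(∃r.A) possible
2. Hence a : ¬(∃r.A): not entailed.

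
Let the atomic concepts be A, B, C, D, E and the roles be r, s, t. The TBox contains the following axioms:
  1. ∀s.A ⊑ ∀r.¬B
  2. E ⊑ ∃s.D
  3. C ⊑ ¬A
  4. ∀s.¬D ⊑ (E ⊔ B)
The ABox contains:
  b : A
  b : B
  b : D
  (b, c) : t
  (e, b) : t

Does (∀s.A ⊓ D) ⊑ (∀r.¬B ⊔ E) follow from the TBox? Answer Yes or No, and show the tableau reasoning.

Yes

1. (∀s.A ⊓ D) ⊑ (∀r.¬B ⊔ E)  ⇔  ((∀s.A ⊓ D) ⊓ (∃r.B ⊓ ¬E)) unsat w.r.t. T
   all branches close; clash {B, ¬B} at an ∃-successor
2. Hence (∀s.A ⊓ D) ⊑ (∀r.¬B ⊔ E): entailed.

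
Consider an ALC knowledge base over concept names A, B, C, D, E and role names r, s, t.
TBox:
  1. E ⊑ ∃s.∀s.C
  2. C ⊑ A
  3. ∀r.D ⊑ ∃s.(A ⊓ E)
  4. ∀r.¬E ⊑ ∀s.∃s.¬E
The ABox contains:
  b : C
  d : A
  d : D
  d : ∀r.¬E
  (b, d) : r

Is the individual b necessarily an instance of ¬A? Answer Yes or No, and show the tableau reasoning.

No

1. b : ¬A?  L(b) = {C} ∪ {A}
   open: L(b) ⊇ {A, C, ¬E, ∃r.E, ∃r.¬D} (+ ∃-successors) — b ∉ ¬A possible
2. Hence b : ¬A: not entailed.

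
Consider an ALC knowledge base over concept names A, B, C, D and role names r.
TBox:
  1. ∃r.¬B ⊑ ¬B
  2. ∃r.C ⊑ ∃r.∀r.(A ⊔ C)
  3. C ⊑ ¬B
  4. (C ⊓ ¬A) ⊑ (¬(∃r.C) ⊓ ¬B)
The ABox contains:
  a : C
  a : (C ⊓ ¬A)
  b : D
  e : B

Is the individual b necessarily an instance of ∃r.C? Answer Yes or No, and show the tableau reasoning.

No

1. b : ∃r.C?  L(b) = {D} ∪ {∀r.¬C}
   open: L(b) ⊇ {D, ¬C, ∀r.B, ∀r.¬C} — b ∉ ∃r.C possible
2. Hence b : ∃r.C: not entailed.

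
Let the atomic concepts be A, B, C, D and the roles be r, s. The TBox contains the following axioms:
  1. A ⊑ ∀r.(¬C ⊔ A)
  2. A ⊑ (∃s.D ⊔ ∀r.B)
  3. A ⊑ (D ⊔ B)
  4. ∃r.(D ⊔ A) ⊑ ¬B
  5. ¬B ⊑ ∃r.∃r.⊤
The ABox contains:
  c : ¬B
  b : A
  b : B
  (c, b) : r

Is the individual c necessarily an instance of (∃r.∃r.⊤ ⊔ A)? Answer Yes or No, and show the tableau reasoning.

Yes

1. c : (∃r.∃r.⊤ ⊔ A)?  L(c) = {¬B} ∪ {(∀r.∀r.⊥ ⊓ ¬A)}
   clash {B, ¬B} at an ∃-successor — c ∈ (∃r.∃r.⊤ ⊔ A)
2. Hence c : (∃r.∃r.⊤ ⊔ A): entailed.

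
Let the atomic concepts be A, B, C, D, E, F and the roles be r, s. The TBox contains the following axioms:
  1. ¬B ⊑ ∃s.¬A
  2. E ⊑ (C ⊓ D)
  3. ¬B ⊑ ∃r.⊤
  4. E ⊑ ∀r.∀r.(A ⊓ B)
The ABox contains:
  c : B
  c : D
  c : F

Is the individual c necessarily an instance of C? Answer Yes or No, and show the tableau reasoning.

1. c : C?  L(c) = {B, D, F} ∪ {¬C}
   open: L(c) ⊇ {B, D, F, ¬C, ¬E} — c ∉ C possible
2. Hence c : C: not entailed.

No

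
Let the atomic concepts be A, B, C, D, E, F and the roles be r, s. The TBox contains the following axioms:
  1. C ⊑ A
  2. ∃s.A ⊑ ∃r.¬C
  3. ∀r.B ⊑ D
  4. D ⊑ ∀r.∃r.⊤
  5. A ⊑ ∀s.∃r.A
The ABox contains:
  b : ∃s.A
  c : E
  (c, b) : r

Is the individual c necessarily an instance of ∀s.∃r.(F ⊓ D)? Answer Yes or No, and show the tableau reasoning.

1. c : ∀s.∃r.(F ⊓ D)?  L(c) = {E} ∪ {∃s.∀r.(¬F ⊔ ¬D)}
   open: L(c) ⊇ {E, ¬A, ¬C, ¬D, ∀s.¬A, …} (+ ∃-successors) — c ∉ ∀s.∃r.(F ⊓ D) possible
2. Hence c : ∀s.∃r.(F ⊓ D): not entailed.

No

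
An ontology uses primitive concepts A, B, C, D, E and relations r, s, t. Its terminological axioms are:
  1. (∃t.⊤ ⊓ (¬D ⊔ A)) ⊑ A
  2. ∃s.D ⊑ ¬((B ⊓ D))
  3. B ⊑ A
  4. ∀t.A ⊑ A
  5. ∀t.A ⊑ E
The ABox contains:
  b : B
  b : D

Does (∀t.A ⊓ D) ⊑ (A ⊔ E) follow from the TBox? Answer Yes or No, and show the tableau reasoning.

1. (∀t.A ⊓ D) ⊑ (A ⊔ E)  ⇔  ((∀t.A ⊓ D) ⊓ (¬A ⊓ ¬E)) unsat w.r.t. T
   all branches close; clash {A, ¬A} at x₀
2. Hence (∀t.A ⊓ D) ⊑ (A ⊔ E): entailed.

Yes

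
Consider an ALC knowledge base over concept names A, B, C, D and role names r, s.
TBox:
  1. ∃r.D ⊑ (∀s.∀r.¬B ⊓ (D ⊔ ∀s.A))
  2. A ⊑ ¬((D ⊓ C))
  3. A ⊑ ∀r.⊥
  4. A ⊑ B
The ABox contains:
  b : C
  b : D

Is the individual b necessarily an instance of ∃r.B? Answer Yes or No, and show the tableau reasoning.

No

1. b : ∃r.B?  L(b) = {C, D} ∪ {∀r.¬B}
   open: L(b) ⊇ {C, D, ¬A, ∀r.¬B, ∀r.¬D} — b ∉ ∃r.B possible
2. Hence b : ∃r.B: not entailed.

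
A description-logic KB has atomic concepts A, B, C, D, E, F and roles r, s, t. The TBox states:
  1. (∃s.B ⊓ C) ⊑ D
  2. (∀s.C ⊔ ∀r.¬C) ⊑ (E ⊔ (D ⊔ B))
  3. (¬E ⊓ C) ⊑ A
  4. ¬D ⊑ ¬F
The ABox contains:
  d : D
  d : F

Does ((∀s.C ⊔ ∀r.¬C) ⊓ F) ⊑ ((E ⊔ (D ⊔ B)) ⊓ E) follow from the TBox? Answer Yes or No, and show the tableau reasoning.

1. ((∀s.C ⊔ ∀r.¬C) ⊓ F) ⊑ ((E ⊔ (D ⊔ B)) ⊓ E)  ⇔  (((∀s.C ⊔ ∀r.¬C) ⊓ F) ⊓ ((¬E ⊓ (¬D ⊓ ¬B)) ⊔ ¬E)) unsat w.r.t. T
   apply at x₀: (∀s.C ⊔ ∀r.¬C)⊑(E ⊔ (D ⊔ B))
   open: L(x₀) ⊇ {D, F, ¬C, ¬E, ∀s.C}
2. Hence ((∀s.C ⊔ ∀r.¬C) ⊓ F) ⊑ ((E ⊔ (D ⊔ B)) ⊓ E): not entailed.

No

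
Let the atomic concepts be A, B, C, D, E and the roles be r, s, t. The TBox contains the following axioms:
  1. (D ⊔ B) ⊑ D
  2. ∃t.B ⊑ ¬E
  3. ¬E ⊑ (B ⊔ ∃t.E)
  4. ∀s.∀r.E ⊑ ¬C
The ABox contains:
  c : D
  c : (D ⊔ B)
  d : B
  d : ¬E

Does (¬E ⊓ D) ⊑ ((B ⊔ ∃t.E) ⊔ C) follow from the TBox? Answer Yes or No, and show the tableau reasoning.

Yes

1. (¬E ⊓ D) ⊑ ((B ⊔ ∃t.E) ⊔ C)  ⇔  ((¬E ⊓ D) ⊓ ((¬B ⊓ ∀t.¬E) ⊓ ¬C)) unsat w.r.t. T
   all branches close; clash {E, ¬E} at an ∃-successor
2. Hence (¬E ⊓ D) ⊑ ((B ⊔ ∃t.E) ⊔ C): entailed.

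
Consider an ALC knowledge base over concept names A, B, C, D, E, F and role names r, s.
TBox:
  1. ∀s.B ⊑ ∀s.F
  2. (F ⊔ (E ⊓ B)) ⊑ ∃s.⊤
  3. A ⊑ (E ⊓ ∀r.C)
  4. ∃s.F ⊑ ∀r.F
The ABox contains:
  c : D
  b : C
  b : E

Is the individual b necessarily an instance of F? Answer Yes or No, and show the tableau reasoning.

1. b : F?  L(b) = {C, E} ∪ {¬F}
   open: L(b) ⊇ {C, E, ¬A, ¬B, ¬F, …} (+ ∃-successors) — b ∉ F possible
2. Hence b : F: not entailed.

No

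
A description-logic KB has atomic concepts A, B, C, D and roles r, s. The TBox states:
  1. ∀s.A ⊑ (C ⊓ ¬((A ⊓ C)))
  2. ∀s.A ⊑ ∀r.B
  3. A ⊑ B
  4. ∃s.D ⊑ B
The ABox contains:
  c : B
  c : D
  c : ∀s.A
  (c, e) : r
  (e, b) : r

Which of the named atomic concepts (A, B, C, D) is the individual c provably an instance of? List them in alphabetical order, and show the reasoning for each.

{B, C, D}

1. c : A?  L(c) = {B, D, ∀s.A} ∪ {¬A}
   apply at c: ∀s.A⊑(C ⊓ ¬((A ⊓ C))); ∀s.A⊑∀r.B
   open: L(c) ⊇ {B, C, D, ¬A, ∀r.B, …} — c ∉ A possible
2. c : B?  L(c) = {B, D, ∀s.A} ∪ {¬B}
   clash {B, ¬B} at c — c ∈ B
3. c : C?  L(c) = {B, D, ∀s.A} ∪ {¬C}
   clash {C, ¬C} at c — c ∈ C
4. c : D?  L(c) = {B, D, ∀s.A} ∪ {¬D}
   clash {D, ¬D} at c — c ∈ D
5. Entailed for c: {B, C, D}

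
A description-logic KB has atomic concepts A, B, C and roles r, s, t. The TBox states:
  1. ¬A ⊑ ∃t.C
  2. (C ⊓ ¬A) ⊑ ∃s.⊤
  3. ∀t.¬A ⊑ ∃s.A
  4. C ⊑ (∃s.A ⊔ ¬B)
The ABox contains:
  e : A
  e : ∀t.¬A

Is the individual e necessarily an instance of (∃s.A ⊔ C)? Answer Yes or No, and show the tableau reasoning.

Yes

1. e : (∃s.A ⊔ C)?  L(e) = {A, ∀t.¬A} ∪ {(∀s.¬A ⊓ ¬C)}
   clash {A, ¬A} at an ∃-successor — e ∈ (∃s.A ⊔ C)
2. Hence e : (∃s.A ⊔ C): entailed.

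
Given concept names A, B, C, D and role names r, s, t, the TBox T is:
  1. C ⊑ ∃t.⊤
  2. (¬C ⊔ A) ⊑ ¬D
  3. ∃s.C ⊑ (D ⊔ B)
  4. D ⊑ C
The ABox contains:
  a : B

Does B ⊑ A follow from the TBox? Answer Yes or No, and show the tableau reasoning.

No

1. B ⊑ A  ⇔  (B ⊓ ¬A) unsat w.r.t. T
   open: L(x₀) ⊇ {B, ¬A, ¬C, ¬D, ∀s.¬C}
2. Hence B ⊑ A: not entailed.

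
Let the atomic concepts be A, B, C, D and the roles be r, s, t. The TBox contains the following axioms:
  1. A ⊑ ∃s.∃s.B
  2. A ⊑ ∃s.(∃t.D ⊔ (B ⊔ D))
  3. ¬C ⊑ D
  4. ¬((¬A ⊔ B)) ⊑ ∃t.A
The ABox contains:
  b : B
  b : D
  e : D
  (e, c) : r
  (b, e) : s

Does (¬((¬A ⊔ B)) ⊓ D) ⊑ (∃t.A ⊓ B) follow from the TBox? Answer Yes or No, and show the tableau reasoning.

1. (¬((¬A ⊔ B)) ⊓ D) ⊑ (∃t.A ⊓ B)  ⇔  (((A ⊓ ¬B) ⊓ D) ⊓ (∀t.¬A ⊔ ¬B)) unsat w.r.t. T
   apply at x₀: A⊑∃s.∃s.B; A⊑∃s.(∃t.D ⊔ (B ⊔ D)); ¬((¬A ⊔ B))⊑∃t.A
   open: L(x₀) ⊇ {A, D, ¬B, ∃s.(∃t.D ⊔ (B ⊔ D)), ∃s.∃s.B, …} (+ ∃-successors)
2. Hence (¬((¬A ⊔ B)) ⊓ D) ⊑ (∃t.A ⊓ B): not entailed.

No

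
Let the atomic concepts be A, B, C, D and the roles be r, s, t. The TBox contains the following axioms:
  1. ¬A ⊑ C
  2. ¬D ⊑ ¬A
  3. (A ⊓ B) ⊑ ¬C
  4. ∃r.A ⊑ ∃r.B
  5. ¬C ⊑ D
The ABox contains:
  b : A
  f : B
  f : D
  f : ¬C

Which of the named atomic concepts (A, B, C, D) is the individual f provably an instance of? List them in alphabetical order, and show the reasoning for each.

1. f : A?  L(f) = {B, D, ¬C} ∪ {¬A}
   clash {C, ¬C} at f — f ∈ A
2. f : B?  L(f) = {B, D, ¬C} ∪ {¬B}
   clash {B, ¬B} at f — f ∈ B
3. f : C?  L(f) = {B, D, ¬C} ∪ {¬C}
   open: L(f) ⊇ {A, B, D, ¬C, ∀r.¬A} — f ∉ C possible
4. f : D?  L(f) = {B, D, ¬C} ∪ {¬D}
   clash {D, ¬D} at f — f ∈ D
5. Entailed for f: {A, B, D}

{A, B, D}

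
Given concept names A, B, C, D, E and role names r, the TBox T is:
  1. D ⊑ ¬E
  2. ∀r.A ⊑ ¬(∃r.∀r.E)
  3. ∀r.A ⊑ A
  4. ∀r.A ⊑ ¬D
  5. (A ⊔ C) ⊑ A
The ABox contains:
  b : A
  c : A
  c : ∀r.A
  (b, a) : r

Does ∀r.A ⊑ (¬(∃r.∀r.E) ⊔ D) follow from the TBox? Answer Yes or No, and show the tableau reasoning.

1. ∀r.A ⊑ (¬(∃r.∀r.E) ⊔ D)  ⇔  (∀r.A ⊓ (∃r.∀r.E ⊓ ¬D)) unsat w.r.t. T
   all branches close; clash {E, ¬E} at an ∃-successor
2. Hence ∀r.A ⊑ (¬(∃r.∀r.E) ⊔ D): entailed.

Yes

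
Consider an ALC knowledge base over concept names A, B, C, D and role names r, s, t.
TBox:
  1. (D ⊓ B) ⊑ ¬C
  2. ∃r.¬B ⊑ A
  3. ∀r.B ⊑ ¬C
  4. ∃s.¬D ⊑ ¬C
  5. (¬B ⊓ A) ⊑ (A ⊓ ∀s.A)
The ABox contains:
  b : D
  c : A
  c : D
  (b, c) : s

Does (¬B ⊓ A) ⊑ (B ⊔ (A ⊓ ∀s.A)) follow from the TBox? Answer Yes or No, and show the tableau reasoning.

1. (¬B ⊓ A) ⊑ (B ⊔ (A ⊓ ∀s.A))  ⇔  ((¬B ⊓ A) ⊓ (¬B ⊓ (¬A ⊔ ∃s.¬A))) unsat w.r.t. T
   all branches close; clash {A, ¬A} at an ∃-successor
2. Hence (¬B ⊓ A) ⊑ (B ⊔ (A ⊓ ∀s.A)): entailed.

Yes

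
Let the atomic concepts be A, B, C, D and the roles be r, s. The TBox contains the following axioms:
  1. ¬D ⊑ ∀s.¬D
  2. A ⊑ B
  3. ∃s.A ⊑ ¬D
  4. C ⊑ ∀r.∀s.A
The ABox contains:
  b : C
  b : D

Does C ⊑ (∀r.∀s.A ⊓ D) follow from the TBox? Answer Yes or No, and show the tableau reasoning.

1. C ⊑ (∀r.∀s.A ⊓ D)  ⇔  (C ⊓ (∃r.∃s.¬A ⊔ ¬D)) unsat w.r.t. T
   apply at x₀: C⊑∀r.∀s.A
   open: L(x₀) ⊇ {C, ¬A, ¬D, ∀r.∀s.A, ∀s.¬A, …}
2. Hence C ⊑ (∀r.∀s.A ⊓ D): not entailed.

No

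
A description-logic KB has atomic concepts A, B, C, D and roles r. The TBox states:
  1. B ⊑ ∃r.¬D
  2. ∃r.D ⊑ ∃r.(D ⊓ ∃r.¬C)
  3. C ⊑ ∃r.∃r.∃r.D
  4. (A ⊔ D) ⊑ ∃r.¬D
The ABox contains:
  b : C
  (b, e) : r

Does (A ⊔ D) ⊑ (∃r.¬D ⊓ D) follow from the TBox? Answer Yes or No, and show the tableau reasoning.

1. (A ⊔ D) ⊑ (∃r.¬D ⊓ D)  ⇔  ((A ⊔ D) ⊓ (∀r.D ⊔ ¬D)) unsat w.r.t. T
   apply at x₀: (A ⊔ D)⊑∃r.¬D
   open: L(x₀) ⊇ {A, ¬C, ¬D, ∀r.¬D, ∃r.¬D} (+ ∃-successors)
2. Hence (A ⊔ D) ⊑ (∃r.¬D ⊓ D): not entailed.

No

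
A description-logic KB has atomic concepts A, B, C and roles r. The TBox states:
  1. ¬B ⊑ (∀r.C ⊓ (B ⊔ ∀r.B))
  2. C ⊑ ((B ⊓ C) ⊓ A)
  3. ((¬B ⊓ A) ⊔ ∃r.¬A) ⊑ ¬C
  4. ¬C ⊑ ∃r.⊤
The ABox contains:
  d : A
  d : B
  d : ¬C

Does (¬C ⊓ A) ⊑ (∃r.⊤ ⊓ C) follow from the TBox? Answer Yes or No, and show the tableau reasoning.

1. (¬C ⊓ A) ⊑ (∃r.⊤ ⊓ C)  ⇔  ((¬C ⊓ A) ⊓ (∀r.⊥ ⊔ ¬C)) unsat w.r.t. T
   apply at x₀: ¬C⊑∃r.⊤
   open: L(x₀) ⊇ {A, B, ¬C, ∃r.⊤} (+ ∃-successors)
2. Hence (¬C ⊓ A) ⊑ (∃r.⊤ ⊓ C): not entailed.

No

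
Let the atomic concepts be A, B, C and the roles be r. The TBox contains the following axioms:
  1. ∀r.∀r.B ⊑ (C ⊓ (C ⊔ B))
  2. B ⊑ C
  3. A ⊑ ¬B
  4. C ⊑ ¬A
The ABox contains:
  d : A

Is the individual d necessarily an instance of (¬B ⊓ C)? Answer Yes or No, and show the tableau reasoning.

No

1. d : (¬B ⊓ C)?  L(d) = {A} ∪ {(B ⊔ ¬C)}
   apply at d: A⊑¬B
   open: L(d) ⊇ {A, ¬B, ¬C, ∃r.∃r.¬B} (+ ∃-successors) — d ∉ (¬B ⊓ C) possible
2. Hence d : (¬B ⊓ C): not entailed.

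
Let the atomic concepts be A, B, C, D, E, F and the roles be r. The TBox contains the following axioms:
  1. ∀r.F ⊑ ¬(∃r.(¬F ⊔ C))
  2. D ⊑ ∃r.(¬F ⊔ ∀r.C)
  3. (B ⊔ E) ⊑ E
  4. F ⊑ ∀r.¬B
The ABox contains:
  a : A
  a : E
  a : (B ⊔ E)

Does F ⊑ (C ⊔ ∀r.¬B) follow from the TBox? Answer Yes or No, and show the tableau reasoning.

Yes

1. F ⊑ (C ⊔ ∀r.¬B)  ⇔  (F ⊓ (¬C ⊓ ∃r.B)) unsat w.r.t. T
   all branches close; clash {B, ¬B} at an ∃-successor
2. Hence F ⊑ (C ⊔ ∀r.¬B): entailed.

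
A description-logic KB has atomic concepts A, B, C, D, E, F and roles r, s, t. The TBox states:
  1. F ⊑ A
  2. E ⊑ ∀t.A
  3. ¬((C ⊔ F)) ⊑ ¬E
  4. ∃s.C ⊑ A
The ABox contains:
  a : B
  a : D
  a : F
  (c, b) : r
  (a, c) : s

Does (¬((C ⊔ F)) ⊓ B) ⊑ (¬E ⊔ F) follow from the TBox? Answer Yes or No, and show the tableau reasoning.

1. (¬((C ⊔ F)) ⊓ B) ⊑ (¬E ⊔ F)  ⇔  (((¬C ⊓ ¬F) ⊓ B) ⊓ (E ⊓ ¬F)) unsat w.r.t. T
   all branches close; clash {E, ¬E} at x₀
2. Hence (¬((C ⊔ F)) ⊓ B) ⊑ (¬E ⊔ F): entailed.

Yes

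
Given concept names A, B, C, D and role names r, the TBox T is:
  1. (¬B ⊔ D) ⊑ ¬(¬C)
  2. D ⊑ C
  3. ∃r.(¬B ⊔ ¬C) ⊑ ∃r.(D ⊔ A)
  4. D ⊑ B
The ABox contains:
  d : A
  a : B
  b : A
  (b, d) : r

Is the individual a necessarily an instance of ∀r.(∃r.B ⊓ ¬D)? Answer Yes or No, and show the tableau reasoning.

1. a : ∀r.(∃r.B ⊓ ¬D)?  L(a) = {B} ∪ {∃r.(∀r.¬B ⊔ D)}
   open: L(a) ⊇ {B, ¬D, ∀r.(B ⊓ C), ∃r.(∀r.¬B ⊔ D)} (+ ∃-successors) — a ∉ ∀r.(∃r.B ⊓ ¬D) possible
2. Hence a : ∀r.(∃r.B ⊓ ¬D): not entailed.

No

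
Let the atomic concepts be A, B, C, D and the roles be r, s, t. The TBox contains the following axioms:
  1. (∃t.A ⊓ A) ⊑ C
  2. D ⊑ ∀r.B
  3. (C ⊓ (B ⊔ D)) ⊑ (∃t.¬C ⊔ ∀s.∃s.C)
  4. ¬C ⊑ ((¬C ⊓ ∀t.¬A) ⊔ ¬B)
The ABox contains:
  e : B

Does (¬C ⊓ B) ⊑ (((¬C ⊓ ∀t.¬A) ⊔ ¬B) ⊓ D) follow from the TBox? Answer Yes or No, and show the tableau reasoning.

No

1. (¬C ⊓ B) ⊑ (((¬C ⊓ ∀t.¬A) ⊔ ¬B) ⊓ D)  ⇔  ((¬C ⊓ B) ⊓ (((C ⊔ ∃t.A) ⊓ B) ⊔ ¬D)) unsat w.r.t. T
   apply at x₀: ¬C⊑((¬C ⊓ ∀t.¬A) ⊔ ¬B)
   open: L(x₀) ⊇ {B, ¬C, ¬D, ∀t.¬A}
2. Hence (¬C ⊓ B) ⊑ (((¬C ⊓ ∀t.¬A) ⊔ ¬B) ⊓ D): not entailed.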